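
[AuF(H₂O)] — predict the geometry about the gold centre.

Ligand charges: each fluoride is −1; water is neutral. With an overall charge of 0 the gold centre must be in the +1 oxidation state.
Group 11 minus oxidation state 1 gives a d¹⁰ configuration.
Coordination number: 2.
A d¹⁰ ion with only two ligands adopts a linear arrangement (sp hybridisation; no CFSE preference).

linear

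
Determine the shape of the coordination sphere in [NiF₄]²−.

tetrahedral

Summing ligand charges against the −2 overall charge gives an oxidation state of +2 for nickel.
Ni sits in group 10, so the d-electron count is 10 − 2 = 8.
With 4 monodentate ligands the coordination number is 4.
Fluoride is a weak-field ligand.
With weak-field ligands the CFSE gain from square planar is small, so a 3d d⁸ ion takes the sterically preferred tetrahedral geometry.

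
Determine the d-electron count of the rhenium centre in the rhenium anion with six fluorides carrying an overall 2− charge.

Summing ligand charges against the −2 overall charge gives an oxidation state of +4 for rhenium.
Group 7 minus oxidation state 4 gives a d³ configuration.

d3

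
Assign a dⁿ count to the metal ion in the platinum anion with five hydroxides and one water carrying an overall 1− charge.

d6

Summing ligand charges against the −1 overall charge gives an oxidation state of +4 for platinum.
Pt sits in group 10, so the d-electron count is 10 − 4 = 6.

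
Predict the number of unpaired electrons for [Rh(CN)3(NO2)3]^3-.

0 unpaired electrons

Summing ligand charges against the −3 overall charge gives an oxidation state of +3 for rhodium.
Group 9 minus oxidation state 3 gives a d⁶ configuration.
The spin state decides the count: a 4d ion has a large Δₒ and is invariably low-spin.
An octahedral low-spin d⁶ ion is t₂g⁶e_g⁰, giving 0 unpaired electrons.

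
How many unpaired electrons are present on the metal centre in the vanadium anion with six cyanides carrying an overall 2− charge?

Ligand charges: each cyanide is −1. With an overall charge of −2 the vanadium centre must be in the +4 oxidation state.
Vanadium is a group-5 element; V(IV) is therefore d¹.
In an octahedral field the d¹ configuration is t₂g¹e_g⁰ (only one arrangement possible), giving 1 unpaired electron.

1 unpaired electron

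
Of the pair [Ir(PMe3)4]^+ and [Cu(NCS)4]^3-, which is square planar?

[Ir(PMe3)4]^+

For [Ir(PMe3)4]^+: Trimethylphosphine is neutral; balancing the +1 overall charge requires Ir(I). Ir sits in group 9, so the d-electron count is 9 − 1 = 8. A 5d d⁸ ion has a large crystal-field splitting; square planar leaves the high-energy d_{x²−y²} orbital empty and maximises CFSE. → square planar.
For [Cu(NCS)4]^3-: Each isothiocyanate is −1; balancing the −3 overall charge requires Cu(I). Group 11 minus oxidation state 1 gives a d¹⁰ configuration. A d¹⁰ ion has no crystal-field stabilisation preference between square planar and tetrahedral, so four ligands adopt the sterically favoured tetrahedral geometry. → tetrahedral.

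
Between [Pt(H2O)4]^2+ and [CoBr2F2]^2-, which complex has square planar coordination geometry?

[Pt(H2O)4]^2+

For [Pt(H2O)4]^2+: Water is neutral; balancing the +2 overall charge requires Pt(II). Group 10 minus oxidation state 2 gives a d⁸ configuration. A 5d d⁸ ion has a large crystal-field splitting; square planar leaves the high-energy d_{x²−y²} orbital empty and maximises CFSE. → square planar.
For [CoBr2F2]^2-: Each bromide is −1; each fluoride is −1; balancing the −2 overall charge requires Co(II). Cobalt is a group-9 element; Co(II) is therefore d⁷. For a high-spin 3d d⁷ ion with weak-field ligands the small Δₜ gives little square-planar CFSE advantage, so four ligands adopt the sterically favoured tetrahedral geometry. → tetrahedral.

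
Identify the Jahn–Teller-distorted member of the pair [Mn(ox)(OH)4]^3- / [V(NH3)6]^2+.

[Mn(ox)(OH)4]^3-: Each oxalate is −2; each hydroxide is −1; balancing the −3 overall charge requires Mn(III). Mn sits in group 7, so the d-electron count is 7 − 3 = 4. Hydroxide and oxalate are weak-field ligands for a first-row metal, so the complex is high-spin. The t₂g³e_g¹ (high-spin) configuration has an unevenly filled e_g set; the Jahn–Teller theorem predicts a tetragonal distortion (typically axial elongation) to lift the degeneracy.
[V(NH3)6]^2+: Summing ligand charges against the +2 overall charge gives an oxidation state of +2 for vanadium. V sits in group 5, so the d-electron count is 5 − 2 = 3. The d³ configuration leaves the e_g set evenly filled (or empty) — no strong Jahn–Teller driving force.

[Mn(ox)(OH)4]^3-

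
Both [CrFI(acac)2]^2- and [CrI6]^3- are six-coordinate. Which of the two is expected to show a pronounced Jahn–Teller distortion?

[CrFI(acac)2]^2-: Ligand charges: each fluoride is −1; each iodide is −1; each acetylacetonate is −1. With an overall charge of −2 the chromium centre must be in the +2 oxidation state. Chromium is a group-6 element; Cr(II) is therefore d⁴. Acetylacetonate, fluoride, and iodide are weak-field ligands for a first-row metal, so the complex is high-spin. The t₂g³e_g¹ (high-spin) configuration has an unevenly filled e_g set; the Jahn–Teller theorem predicts a tetragonal distortion (typically axial elongation) to lift the degeneracy.
[CrI6]^3-: Summing ligand charges against the −3 overall charge gives an oxidation state of +3 for chromium. Group 6 minus oxidation state 3 gives a d³ configuration. The d³ configuration leaves the e_g set evenly filled (or empty) — no strong Jahn–Teller driving force.

[CrFI(acac)2]^2-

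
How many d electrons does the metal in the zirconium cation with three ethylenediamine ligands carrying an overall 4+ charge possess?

d⁰

Summing ligand charges against the +4 overall charge gives an oxidation state of +4 for zirconium.
Group 4 minus oxidation state 4 gives a d⁰ configuration.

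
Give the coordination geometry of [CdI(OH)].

linear

Summing ligand charges against the 0 overall charge gives an oxidation state of +2 for cadmium.
Cadmium is a group-12 element; Cd(II) is therefore d¹⁰.
Coordination number: 2.
A d¹⁰ ion with only two ligands adopts a linear arrangement (sp hybridisation; no CFSE preference).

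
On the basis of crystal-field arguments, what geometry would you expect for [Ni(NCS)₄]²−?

tetrahedral

Summing ligand charges against the −2 overall charge gives an oxidation state of +2 for nickel.
Group 10 minus oxidation state 2 gives a d⁸ configuration.
Coordination number: 4.
Isothiocyanate is a weak-field ligand.
With weak-field ligands the CFSE gain from square planar is small, so a 3d d⁸ ion takes the sterically preferred tetrahedral geometry.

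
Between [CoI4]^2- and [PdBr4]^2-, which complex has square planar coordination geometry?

[PdBr4]^2-

For [CoI4]^2-: Ligand charges: each iodide is −1. With an overall charge of −2 the cobalt centre must be in the +2 oxidation state. Group 9 minus oxidation state 2 gives a d⁷ configuration. For a high-spin 3d d⁷ ion with weak-field ligands the small Δₜ gives little square-planar CFSE advantage, so four ligands adopt the sterically favoured tetrahedral geometry. → tetrahedral.
For [PdBr4]^2-: Summing ligand charges against the −2 overall charge gives an oxidation state of +2 for palladium. Group 10 minus oxidation state 2 gives a d⁸ configuration. A 4d d⁸ ion has a large crystal-field splitting; square planar leaves the high-energy d_{x²−y²} orbital empty and maximises CFSE. → square planar.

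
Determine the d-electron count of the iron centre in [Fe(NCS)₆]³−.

d⁵

Summing ligand charges against the −3 overall charge gives an oxidation state of +3 for iron.
Fe sits in group 8, so the d-electron count is 8 − 3 = 5.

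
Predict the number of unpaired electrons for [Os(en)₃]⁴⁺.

2 unpaired electrons

Ethylenediamine is neutral; balancing the +4 overall charge requires Os(IV).
Group 8 minus oxidation state 4 gives a d⁴ configuration.
Counting donor atoms: 3×ethylenediamine (bidentate) → 6 donors. Coordination number = 6.
The spin state decides the count: a 5d ion has a large Δₒ and is invariably low-spin.
An octahedral low-spin d⁴ ion is t₂g⁴e_g⁰, giving 2 unpaired electrons.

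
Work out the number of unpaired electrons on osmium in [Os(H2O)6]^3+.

1 unpaired electron

Water is neutral; balancing the +3 overall charge requires Os(III).
Osmium is a group-8 element; Os(III) is therefore d⁵.
The spin state decides the count: a 5d ion has a large Δₒ and is invariably low-spin.
An octahedral low-spin d⁵ ion is t₂g⁵e_g⁰, giving 1 unpaired electron.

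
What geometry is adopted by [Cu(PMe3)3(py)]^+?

Trimethylphosphine is neutral; pyridine is neutral; balancing the +1 overall charge requires Cu(I).
Copper is a group-11 element; Cu(I) is therefore d¹⁰.
Coordination number: 4.
A d¹⁰ ion has no crystal-field stabilisation preference between square planar and tetrahedral, so four ligands adopt the sterically favoured tetrahedral geometry.

tetrahedral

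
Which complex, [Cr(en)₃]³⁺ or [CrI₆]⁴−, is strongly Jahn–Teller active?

[CrI₆]⁴−

[Cr(en)₃]³⁺: Summing ligand charges against the +3 overall charge gives an oxidation state of +3 for chromium. Group 6 minus oxidation state 3 gives a d³ configuration. The d³ configuration leaves the e_g set evenly filled (or empty) — no strong Jahn–Teller driving force.
[CrI₆]⁴−: Each iodide is −1; balancing the −4 overall charge requires Cr(II). Chromium is a group-6 element; Cr(II) is therefore d⁴. Iodide is a weak-field ligand for a first-row metal, so the complex is high-spin. The t₂g³e_g¹ (high-spin) configuration has an unevenly filled e_g set; the Jahn–Teller theorem predicts a tetragonal distortion (typically axial elongation) to lift the degeneracy.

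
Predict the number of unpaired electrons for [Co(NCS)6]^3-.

Summing ligand charges against the −3 overall charge gives an oxidation state of +3 for cobalt.
Group 9 minus oxidation state 3 gives a d⁶ configuration.
The spin state decides the count: Co(III) has an exceptionally large octahedral splitting and is low-spin with essentially every ligand except fluoride.
An octahedral low-spin d⁶ ion is t₂g⁶e_g⁰, giving 0 unpaired electrons.

0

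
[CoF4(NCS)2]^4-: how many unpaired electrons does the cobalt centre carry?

Ligand charges: each fluoride is −1; each isothiocyanate is −1. With an overall charge of −4 the cobalt centre must be in the +2 oxidation state.
Co sits in group 9, so the d-electron count is 9 − 2 = 7.
The spin state decides the count: Fluoride and isothiocyanate are weak-field ligands for a first-row metal, so the complex is high-spin.
An octahedral high-spin d⁷ ion is t₂g⁵e_g², giving 3 unpaired electrons.

3 unpaired electrons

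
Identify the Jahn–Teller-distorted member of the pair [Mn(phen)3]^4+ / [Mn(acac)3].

[Mn(phen)3]^4+: 1,10-phenanthroline is neutral; balancing the +4 overall charge requires Mn(IV). Group 7 minus oxidation state 4 gives a d³ configuration. The d³ configuration leaves the e_g set evenly filled (or empty) — no strong Jahn–Teller driving force.
[Mn(acac)3]: Ligand charges: each acetylacetonate is −1. With an overall charge of 0 the manganese centre must be in the +3 oxidation state. Manganese is a group-7 element; Mn(III) is therefore d⁴. Acetylacetonate is a weak-field ligand for a first-row metal, so the complex is high-spin. The t₂g³e_g¹ (high-spin) configuration has an unevenly filled e_g set; the Jahn–Teller theorem predicts a tetragonal distortion (typically axial elongation) to lift the degeneracy.

[Mn(acac)3]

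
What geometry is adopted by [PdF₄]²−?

Each fluoride is −1; balancing the −2 overall charge requires Pd(II).
Pd sits in group 10, so the d-electron count is 10 − 2 = 8.
With 4 monodentate ligands the coordination number is 4.
A 4d d⁸ ion has a large crystal-field splitting; square planar leaves the high-energy d_{x²−y²} orbital empty and maximises CFSE.

square planar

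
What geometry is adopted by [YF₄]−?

tetrahedral

Summing ligand charges against the −1 overall charge gives an oxidation state of +3 for yttrium.
Yttrium is a group-3 element; Y(III) is therefore d⁰.
With 4 monodentate ligands the coordination number is 4.
A d⁰ ion has no crystal-field stabilisation preference between square planar and tetrahedral, so four ligands adopt the sterically favoured tetrahedral geometry.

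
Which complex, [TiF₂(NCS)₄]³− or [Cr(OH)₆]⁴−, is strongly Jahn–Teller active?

[Cr(OH)₆]⁴−

[TiF₂(NCS)₄]³−: Each fluoride is −1; each isothiocyanate is −1; balancing the −3 overall charge requires Ti(III). Group 4 minus oxidation state 3 gives a d¹ configuration. The d¹ configuration leaves the e_g set evenly filled (or empty) — no strong Jahn–Teller driving force.
[Cr(OH)₆]⁴−: Each hydroxide is −1; balancing the −4 overall charge requires Cr(II). Cr sits in group 6, so the d-electron count is 6 − 2 = 4. Hydroxide is a weak-field ligand for a first-row metal, so the complex is high-spin. The t₂g³e_g¹ (high-spin) configuration has an unevenly filled e_g set; the Jahn–Teller theorem predicts a tetragonal distortion (typically axial elongation) to lift the degeneracy.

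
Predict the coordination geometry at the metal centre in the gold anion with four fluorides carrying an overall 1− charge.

square planar

Summing ligand charges against the −1 overall charge gives an oxidation state of +3 for gold.
Group 11 minus oxidation state 3 gives a d⁸ configuration.
With 4 monodentate ligands the coordination number is 4.
A 5d d⁸ ion has a large crystal-field splitting; square planar leaves the high-energy d_{x²−y²} orbital empty and maximises CFSE.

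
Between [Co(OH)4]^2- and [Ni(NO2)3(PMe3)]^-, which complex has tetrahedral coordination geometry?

For [Co(OH)4]^2-: Each hydroxide is −1; balancing the −2 overall charge requires Co(II). Cobalt is a group-9 element; Co(II) is therefore d⁷. For a high-spin 3d d⁷ ion with weak-field ligands the small Δₜ gives little square-planar CFSE advantage, so four ligands adopt the sterically favoured tetrahedral geometry. → tetrahedral.
For [Ni(NO2)3(PMe3)]^-: Ligand charges: each nitro (N-bound nitrite) is −1; trimethylphosphine is neutral. With an overall charge of −1 the nickel centre must be in the +2 oxidation state. Group 10 minus oxidation state 2 gives a d⁸ configuration. Nitro (N-bound nitrite) and trimethylphosphine are strong-field ligands (high in the spectrochemical series). A 3d d⁸ ion with strong-field ligands gains enough CFSE to favour square planar over tetrahedral. → square planar.

[Co(OH)4]^2-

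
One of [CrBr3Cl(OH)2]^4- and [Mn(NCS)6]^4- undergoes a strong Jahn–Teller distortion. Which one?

[CrBr3Cl(OH)2]^4-

[CrBr3Cl(OH)2]^4-: Summing ligand charges against the −4 overall charge gives an oxidation state of +2 for chromium. Cr sits in group 6, so the d-electron count is 6 − 2 = 4. Bromide, chloride, and hydroxide are weak-field ligands for a first-row metal, so the complex is high-spin. The t₂g³e_g¹ (high-spin) configuration has an unevenly filled e_g set; the Jahn–Teller theorem predicts a tetragonal distortion (typically axial elongation) to lift the degeneracy.
[Mn(NCS)6]^4-: Each isothiocyanate is −1; balancing the −4 overall charge requires Mn(II). Manganese is a group-7 element; Mn(II) is therefore d⁵. Isothiocyanate is a weak-field ligand for a first-row metal, so the complex is high-spin. The d⁵ configuration leaves the e_g set evenly filled (or empty) — no strong Jahn–Teller driving force.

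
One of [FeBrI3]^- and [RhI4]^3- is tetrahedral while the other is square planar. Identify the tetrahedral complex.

[FeBrI3]^-

For [FeBrI3]^-: Summing ligand charges against the −1 overall charge gives an oxidation state of +3 for iron. Fe sits in group 8, so the d-electron count is 8 − 3 = 5. A high-spin d⁵ ion has zero CFSE in either geometry, so four ligands adopt the sterically favoured tetrahedral geometry. → tetrahedral.
For [RhI4]^3-: Ligand charges: each iodide is −1. With an overall charge of −3 the rhodium centre must be in the +1 oxidation state. Group 9 minus oxidation state 1 gives a d⁸ configuration. A 4d d⁸ ion has a large crystal-field splitting; square planar leaves the high-energy d_{x²−y²} orbital empty and maximises CFSE. → square planar.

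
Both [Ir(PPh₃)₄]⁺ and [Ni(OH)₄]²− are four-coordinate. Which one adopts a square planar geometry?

For [Ir(PPh₃)₄]⁺: Ligand charges: triphenylphosphine is neutral. With an overall charge of +1 the iridium centre must be in the +1 oxidation state. Ir sits in group 9, so the d-electron count is 9 − 1 = 8. A 5d d⁸ ion has a large crystal-field splitting; square planar leaves the high-energy d_{x²−y²} orbital empty and maximises CFSE. → square planar.
For [Ni(OH)₄]²−: Ligand charges: each hydroxide is −1. With an overall charge of −2 the nickel centre must be in the +2 oxidation state. Group 10 minus oxidation state 2 gives a d⁸ configuration. Hydroxide is a weak-field ligand. With weak-field ligands the CFSE gain from square planar is small, so a 3d d⁸ ion takes the sterically preferred tetrahedral geometry. → tetrahedral.

[Ir(PPh₃)₄]⁺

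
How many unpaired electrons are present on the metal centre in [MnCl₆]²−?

Ligand charges: each chloride is −1. With an overall charge of −2 the manganese centre must be in the +4 oxidation state.
Manganese is a group-7 element; Mn(IV) is therefore d³.
In an octahedral field the d³ configuration is t₂g³e_g⁰ (only one arrangement possible), giving 3 unpaired electrons.

3 unpaired electrons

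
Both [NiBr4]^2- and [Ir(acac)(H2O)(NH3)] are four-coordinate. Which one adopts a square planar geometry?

For [NiBr4]^2-: Ligand charges: each bromide is −1. With an overall charge of −2 the nickel centre must be in the +2 oxidation state. Nickel is a group-10 element; Ni(II) is therefore d⁸. Bromide is a weak-field ligand. With weak-field ligands the CFSE gain from square planar is small, so a 3d d⁸ ion takes the sterically preferred tetrahedral geometry. → tetrahedral.
For [Ir(acac)(H2O)(NH3)]: Summing ligand charges against the 0 overall charge gives an oxidation state of +1 for iridium. Group 9 minus oxidation state 1 gives a d⁸ configuration. A 5d d⁸ ion has a large crystal-field splitting; square planar leaves the high-energy d_{x²−y²} orbital empty and maximises CFSE. → square planar.

[Ir(acac)(H2O)(NH3)]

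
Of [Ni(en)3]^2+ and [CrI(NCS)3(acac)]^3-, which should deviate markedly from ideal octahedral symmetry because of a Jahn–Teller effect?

[CrI(NCS)3(acac)]^3-

[Ni(en)3]^2+: Ligand charges: ethylenediamine is neutral. With an overall charge of +2 the nickel centre must be in the +2 oxidation state. Nickel is a group-10 element; Ni(II) is therefore d⁸. The d⁸ configuration leaves the e_g set evenly filled (or empty) — no strong Jahn–Teller driving force.
[CrI(NCS)3(acac)]^3-: Summing ligand charges against the −3 overall charge gives an oxidation state of +2 for chromium. Group 6 minus oxidation state 2 gives a d⁴ configuration. Acetylacetonate, iodide, and isothiocyanate are weak-field ligands for a first-row metal, so the complex is high-spin. The t₂g³e_g¹ (high-spin) configuration has an unevenly filled e_g set; the Jahn–Teller theorem predicts a tetragonal distortion (typically axial elongation) to lift the degeneracy.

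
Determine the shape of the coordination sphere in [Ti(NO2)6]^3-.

octahedral

Summing ligand charges against the −3 overall charge gives an oxidation state of +3 for titanium.
Group 4 minus oxidation state 3 gives a d¹ configuration.
With 6 monodentate ligands the coordination number is 6.
Six donors around a single metal centre give an octahedral coordination sphere.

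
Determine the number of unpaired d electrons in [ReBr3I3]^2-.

3 unpaired electrons

Each bromide is −1; each iodide is −1; balancing the −2 overall charge requires Re(IV).
Group 7 minus oxidation state 4 gives a d³ configuration.
In an octahedral field the d³ configuration is t₂g³e_g⁰ (only one arrangement possible), giving 3 unpaired electrons.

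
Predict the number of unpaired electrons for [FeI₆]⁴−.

4 unpaired electrons

Each iodide is −1; balancing the −4 overall charge requires Fe(II).
Fe sits in group 8, so the d-electron count is 8 − 2 = 6.
The spin state decides the count: Iodide is a weak-field ligand for a first-row metal, so the complex is high-spin.
An octahedral high-spin d⁶ ion is t₂g⁴e_g², giving 4 unpaired electrons.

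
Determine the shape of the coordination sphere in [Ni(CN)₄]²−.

square planar

Each cyanide is −1; balancing the −2 overall charge requires Ni(II).
Group 10 minus oxidation state 2 gives a d⁸ configuration.
With 4 monodentate ligands the coordination number is 4.
Cyanide is a strong-field ligand (high in the spectrochemical series).
A 3d d⁸ ion with strong-field ligands gains enough CFSE to favour square planar over tetrahedral.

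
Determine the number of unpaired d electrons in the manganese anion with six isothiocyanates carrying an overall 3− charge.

Summing ligand charges against the −3 overall charge gives an oxidation state of +3 for manganese.
Mn sits in group 7, so the d-electron count is 7 − 3 = 4.
The spin state decides the count: Isothiocyanate is a weak-field ligand for a first-row metal, so the complex is high-spin.
An octahedral high-spin d⁴ ion is t₂g³e_g¹, giving 4 unpaired electrons.

4 unpaired electrons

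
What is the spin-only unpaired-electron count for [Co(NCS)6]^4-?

Each isothiocyanate is −1; balancing the −4 overall charge requires Co(II).
Cobalt is a group-9 element; Co(II) is therefore d⁷.
The spin state decides the count: Isothiocyanate is a weak-field ligand for a first-row metal, so the complex is high-spin.
An octahedral high-spin d⁷ ion is t₂g⁵e_g², giving 3 unpaired electrons.

3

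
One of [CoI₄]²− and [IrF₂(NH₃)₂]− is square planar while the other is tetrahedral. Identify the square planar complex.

[IrF₂(NH₃)₂]−

For [CoI₄]²−: Each iodide is −1; balancing the −2 overall charge requires Co(II). Group 9 minus oxidation state 2 gives a d⁷ configuration. For a high-spin 3d d⁷ ion with weak-field ligands the small Δₜ gives little square-planar CFSE advantage, so four ligands adopt the sterically favoured tetrahedral geometry. → tetrahedral.
For [IrF₂(NH₃)₂]−: Ligand charges: each fluoride is −1; ammonia is neutral. With an overall charge of −1 the iridium centre must be in the +1 oxidation state. Iridium is a group-9 element; Ir(I) is therefore d⁸. A 5d d⁸ ion has a large crystal-field splitting; square planar leaves the high-energy d_{x²−y²} orbital empty and maximises CFSE. → square planar.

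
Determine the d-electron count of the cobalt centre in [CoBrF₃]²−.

Each bromide is −1; each fluoride is −1; balancing the −2 overall charge requires Co(II).
Co sits in group 9, so the d-electron count is 9 − 2 = 7.

d⁷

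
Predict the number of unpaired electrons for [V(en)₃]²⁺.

Ligand charges: ethylenediamine is neutral. With an overall charge of +2 the vanadium centre must be in the +2 oxidation state.
Vanadium is a group-5 element; V(II) is therefore d³.
Counting donor atoms: 3×ethylenediamine (bidentate) → 6 donors. Coordination number = 6.
In an octahedral field the d³ configuration is t₂g³e_g⁰ (only one arrangement possible), giving 3 unpaired electrons.

3 unpaired electrons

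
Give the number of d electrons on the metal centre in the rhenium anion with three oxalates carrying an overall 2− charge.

d3

Ligand charges: each oxalate is −2. With an overall charge of −2 the rhenium centre must be in the +4 oxidation state.
Rhenium is a group-7 element; Re(IV) is therefore d³.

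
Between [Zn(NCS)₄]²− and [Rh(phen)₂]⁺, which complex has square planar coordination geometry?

[Rh(phen)₂]⁺

For [Zn(NCS)₄]²−: Ligand charges: each isothiocyanate is −1. With an overall charge of −2 the zinc centre must be in the +2 oxidation state. Zn sits in group 12, so the d-electron count is 12 − 2 = 10. A d¹⁰ ion has no crystal-field stabilisation preference between square planar and tetrahedral, so four ligands adopt the sterically favoured tetrahedral geometry. → tetrahedral.
For [Rh(phen)₂]⁺: Ligand charges: 1,10-phenanthroline is neutral. With an overall charge of +1 the rhodium centre must be in the +1 oxidation state. Group 9 minus oxidation state 1 gives a d⁸ configuration. A 4d d⁸ ion has a large crystal-field splitting; square planar leaves the high-energy d_{x²−y²} orbital empty and maximises CFSE. → square planar.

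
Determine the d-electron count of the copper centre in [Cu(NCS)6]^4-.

Each isothiocyanate is −1; balancing the −4 overall charge requires Cu(II).
Cu sits in group 11, so the d-electron count is 11 − 2 = 9.

d⁹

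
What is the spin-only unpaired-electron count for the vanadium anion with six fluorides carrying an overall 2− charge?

1 unpaired electron

Summing ligand charges against the −2 overall charge gives an oxidation state of +4 for vanadium.
Group 5 minus oxidation state 4 gives a d¹ configuration.
In an octahedral field the d¹ configuration is t₂g¹e_g⁰ (only one arrangement possible), giving 1 unpaired electron.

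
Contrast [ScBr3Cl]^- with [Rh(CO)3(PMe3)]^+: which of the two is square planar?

For [ScBr3Cl]^-: Summing ligand charges against the −1 overall charge gives an oxidation state of +3 for scandium. Group 3 minus oxidation state 3 gives a d⁰ configuration. A d⁰ ion has no crystal-field stabilisation preference between square planar and tetrahedral, so four ligands adopt the sterically favoured tetrahedral geometry. → tetrahedral.
For [Rh(CO)3(PMe3)]^+: Ligand charges: carbonyl is neutral; trimethylphosphine is neutral. With an overall charge of +1 the rhodium centre must be in the +1 oxidation state. Group 9 minus oxidation state 1 gives a d⁸ configuration. A 4d d⁸ ion has a large crystal-field splitting; square planar leaves the high-energy d_{x²−y²} orbital empty and maximises CFSE. → square planar.

[Rh(CO)3(PMe3)]^+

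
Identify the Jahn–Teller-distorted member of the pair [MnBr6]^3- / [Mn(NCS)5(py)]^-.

[MnBr6]^3-: Each bromide is −1; balancing the −3 overall charge requires Mn(III). Manganese is a group-7 element; Mn(III) is therefore d⁴. Bromide is a weak-field ligand for a first-row metal, so the complex is high-spin. The t₂g³e_g¹ (high-spin) configuration has an unevenly filled e_g set; the Jahn–Teller theorem predicts a tetragonal distortion (typically axial elongation) to lift the degeneracy.
[Mn(NCS)5(py)]^-: Summing ligand charges against the −1 overall charge gives an oxidation state of +4 for manganese. Mn sits in group 7, so the d-electron count is 7 − 4 = 3. The d³ configuration leaves the e_g set evenly filled (or empty) — no strong Jahn–Teller driving force.

[MnBr6]^3-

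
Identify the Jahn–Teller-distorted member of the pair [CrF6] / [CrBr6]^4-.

[CrBr6]^4-

[CrF6]: Each fluoride is −1; balancing the 0 overall charge requires Cr(VI). Group 6 minus oxidation state 6 gives a d⁰ configuration. The d⁰ configuration leaves the e_g set evenly filled (or empty) — no strong Jahn–Teller driving force.
[CrBr6]^4-: Ligand charges: each bromide is −1. With an overall charge of −4 the chromium centre must be in the +2 oxidation state. Chromium is a group-6 element; Cr(II) is therefore d⁴. Bromide is a weak-field ligand for a first-row metal, so the complex is high-spin. The t₂g³e_g¹ (high-spin) configuration has an unevenly filled e_g set; the Jahn–Teller theorem predicts a tetragonal distortion (typically axial elongation) to lift the degeneracy.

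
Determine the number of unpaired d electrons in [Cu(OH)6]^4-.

Each hydroxide is −1; balancing the −4 overall charge requires Cu(II).
Cu sits in group 11, so the d-electron count is 11 − 2 = 9.
In an octahedral field the d⁹ configuration is t₂g⁶e_g³ (only one arrangement possible), giving 1 unpaired electron.

1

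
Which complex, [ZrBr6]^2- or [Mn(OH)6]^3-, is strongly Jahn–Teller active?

[ZrBr6]^2-: Ligand charges: each bromide is −1. With an overall charge of −2 the zirconium centre must be in the +4 oxidation state. Zirconium is a group-4 element; Zr(IV) is therefore d⁰. The d⁰ configuration leaves the e_g set evenly filled (or empty) — no strong Jahn–Teller driving force.
[Mn(OH)6]^3-: Each hydroxide is −1; balancing the −3 overall charge requires Mn(III). Manganese is a group-7 element; Mn(III) is therefore d⁴. Hydroxide is a weak-field ligand for a first-row metal, so the complex is high-spin. The t₂g³e_g¹ (high-spin) configuration has an unevenly filled e_g set; the Jahn–Teller theorem predicts a tetragonal distortion (typically axial elongation) to lift the degeneracy.

[Mn(OH)6]^3-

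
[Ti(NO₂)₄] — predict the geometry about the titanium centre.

Ligand charges: each nitro (N-bound nitrite) is −1. With an overall charge of 0 the titanium centre must be in the +4 oxidation state.
Ti sits in group 4, so the d-electron count is 4 − 4 = 0.
Coordination number: 4.
A d⁰ ion has no crystal-field stabilisation preference between square planar and tetrahedral, so four ligands adopt the sterically favoured tetrahedral geometry.

tetrahedral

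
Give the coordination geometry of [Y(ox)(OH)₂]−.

Summing ligand charges against the −1 overall charge gives an oxidation state of +3 for yttrium.
Group 3 minus oxidation state 3 gives a d⁰ configuration.
Counting donor atoms: 1×oxalate (bidentate) → 2 donors; 2×hydroxide (monodentate) → 2 donors. Coordination number = 4.
A d⁰ ion has no crystal-field stabilisation preference between square planar and tetrahedral, so four ligands adopt the sterically favoured tetrahedral geometry.

tetrahedral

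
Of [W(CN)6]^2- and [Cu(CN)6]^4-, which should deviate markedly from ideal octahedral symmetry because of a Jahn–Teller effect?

[W(CN)6]^2-: Ligand charges: each cyanide is −1. With an overall charge of −2 the tungsten centre must be in the +4 oxidation state. Tungsten is a group-6 element; W(IV) is therefore d². The d² configuration leaves the e_g set evenly filled (or empty) — no strong Jahn–Teller driving force.
[Cu(CN)6]^4-: Each cyanide is −1; balancing the −4 overall charge requires Cu(II). Cu sits in group 11, so the d-electron count is 11 − 2 = 9. The t₂g⁶e_g³ configuration has an unevenly filled e_g set; the Jahn–Teller theorem predicts a tetragonal distortion (typically axial elongation) to lift the degeneracy.

[Cu(CN)6]^4-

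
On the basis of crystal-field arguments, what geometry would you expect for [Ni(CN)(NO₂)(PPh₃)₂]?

square planar

Ligand charges: each cyanide is −1; each nitro (N-bound nitrite) is −1; triphenylphosphine is neutral. With an overall charge of 0 the nickel centre must be in the +2 oxidation state.
Ni sits in group 10, so the d-electron count is 10 − 2 = 8.
With 4 monodentate ligands the coordination number is 4.
Cyanide, nitro (N-bound nitrite), and triphenylphosphine are strong-field ligands (high in the spectrochemical series).
A 3d d⁸ ion with strong-field ligands gains enough CFSE to favour square planar over tetrahedral.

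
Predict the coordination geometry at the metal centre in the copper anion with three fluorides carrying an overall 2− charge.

trigonal planar

Ligand charges: each fluoride is −1. With an overall charge of −2 the copper centre must be in the +1 oxidation state.
Cu sits in group 11, so the d-electron count is 11 − 1 = 10.
Coordination number: 3.
Three ligands around a d¹⁰ centre minimise repulsion in a trigonal-planar arrangement.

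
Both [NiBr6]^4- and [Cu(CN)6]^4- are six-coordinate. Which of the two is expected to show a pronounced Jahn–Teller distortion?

[NiBr6]^4-: Each bromide is −1; balancing the −4 overall charge requires Ni(II). Nickel is a group-10 element; Ni(II) is therefore d⁸. The d⁸ configuration leaves the e_g set evenly filled (or empty) — no strong Jahn–Teller driving force.
[Cu(CN)6]^4-: Summing ligand charges against the −4 overall charge gives an oxidation state of +2 for copper. Cu sits in group 11, so the d-electron count is 11 − 2 = 9. The t₂g⁶e_g³ configuration has an unevenly filled e_g set; the Jahn–Teller theorem predicts a tetragonal distortion (typically axial elongation) to lift the degeneracy.

[Cu(CN)6]^4-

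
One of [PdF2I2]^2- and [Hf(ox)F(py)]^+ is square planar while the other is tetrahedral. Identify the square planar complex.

[PdF2I2]^2-

For [PdF2I2]^2-: Each fluoride is −1; each iodide is −1; balancing the −2 overall charge requires Pd(II). Palladium is a group-10 element; Pd(II) is therefore d⁸. A 4d d⁸ ion has a large crystal-field splitting; square planar leaves the high-energy d_{x²−y²} orbital empty and maximises CFSE. → square planar.
For [Hf(ox)F(py)]^+: Each oxalate is −2; each fluoride is −1; pyridine is neutral; balancing the +1 overall charge requires Hf(IV). Hafnium is a group-4 element; Hf(IV) is therefore d⁰. A d⁰ ion has no crystal-field stabilisation preference between square planar and tetrahedral, so four ligands adopt the sterically favoured tetrahedral geometry. → tetrahedral.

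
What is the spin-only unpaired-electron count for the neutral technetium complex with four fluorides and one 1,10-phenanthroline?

Summing ligand charges against the 0 overall charge gives an oxidation state of +4 for technetium.
Technetium is a group-7 element; Tc(IV) is therefore d³.
Counting donor atoms: 4×fluoride (monodentate) → 4 donors; 1×1,10-phenanthroline (bidentate) → 2 donors. Coordination number = 6.
In an octahedral field the d³ configuration is t₂g³e_g⁰ (only one arrangement possible), giving 3 unpaired electrons.

3 unpaired electrons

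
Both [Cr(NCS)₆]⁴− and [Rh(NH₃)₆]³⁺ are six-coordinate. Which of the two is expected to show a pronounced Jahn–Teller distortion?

[Cr(NCS)₆]⁴−: Summing ligand charges against the −4 overall charge gives an oxidation state of +2 for chromium. Chromium is a group-6 element; Cr(II) is therefore d⁴. Isothiocyanate is a weak-field ligand for a first-row metal, so the complex is high-spin. The t₂g³e_g¹ (high-spin) configuration has an unevenly filled e_g set; the Jahn–Teller theorem predicts a tetragonal distortion (typically axial elongation) to lift the degeneracy.
[Rh(NH₃)₆]³⁺: Summing ligand charges against the +3 overall charge gives an oxidation state of +3 for rhodium. Group 9 minus oxidation state 3 gives a d⁶ configuration. A 4d ion has a large Δₒ and is invariably low-spin. The d⁶ configuration leaves the e_g set evenly filled (or empty) — no strong Jahn–Teller driving force.

[Cr(NCS)₆]⁴−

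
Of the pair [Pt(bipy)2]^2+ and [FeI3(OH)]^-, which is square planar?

[Pt(bipy)2]^2+

For [Pt(bipy)2]^2+: Ligand charges: 2,2′-bipyridine is neutral. With an overall charge of +2 the platinum centre must be in the +2 oxidation state. Group 10 minus oxidation state 2 gives a d⁸ configuration. A 5d d⁸ ion has a large crystal-field splitting; square planar leaves the high-energy d_{x²−y²} orbital empty and maximises CFSE. → square planar.
For [FeI3(OH)]^-: Each iodide is −1; each hydroxide is −1; balancing the −1 overall charge requires Fe(III). Iron is a group-8 element; Fe(III) is therefore d⁵. A high-spin d⁵ ion has zero CFSE in either geometry, so four ligands adopt the sterically favoured tetrahedral geometry. → tetrahedral.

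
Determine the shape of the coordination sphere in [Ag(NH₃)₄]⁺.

tetrahedral

Ammonia is neutral; balancing the +1 overall charge requires Ag(I).
Silver is a group-11 element; Ag(I) is therefore d¹⁰.
Coordination number: 4.
A d¹⁰ ion has no crystal-field stabilisation preference between square planar and tetrahedral, so four ligands adopt the sterically favoured tetrahedral geometry.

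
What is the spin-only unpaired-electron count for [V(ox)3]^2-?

1 unpaired electron

Ligand charges: each oxalate is −2. With an overall charge of −2 the vanadium centre must be in the +4 oxidation state.
V sits in group 5, so the d-electron count is 5 − 4 = 1.
Counting donor atoms: 3×oxalate (bidentate) → 6 donors. Coordination number = 6.
In an octahedral field the d¹ configuration is t₂g¹e_g⁰ (only one arrangement possible), giving 1 unpaired electron.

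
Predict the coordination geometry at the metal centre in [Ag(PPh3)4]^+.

tetrahedral

Summing ligand charges against the +1 overall charge gives an oxidation state of +1 for silver.
Ag sits in group 11, so the d-electron count is 11 − 1 = 10.
With 4 monodentate ligands the coordination number is 4.
A d¹⁰ ion has no crystal-field stabilisation preference between square planar and tetrahedral, so four ligands adopt the sterically favoured tetrahedral geometry.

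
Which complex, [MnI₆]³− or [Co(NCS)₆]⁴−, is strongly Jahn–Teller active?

[MnI₆]³−: Summing ligand charges against the −3 overall charge gives an oxidation state of +3 for manganese. Mn sits in group 7, so the d-electron count is 7 − 3 = 4. Iodide is a weak-field ligand for a first-row metal, so the complex is high-spin. The t₂g³e_g¹ (high-spin) configuration has an unevenly filled e_g set; the Jahn–Teller theorem predicts a tetragonal distortion (typically axial elongation) to lift the degeneracy.
[Co(NCS)₆]⁴−: Each isothiocyanate is −1; balancing the −4 overall charge requires Co(II). Group 9 minus oxidation state 2 gives a d⁷ configuration. Isothiocyanate is a weak-field ligand for a first-row metal, so the complex is high-spin. The d⁷ configuration leaves the e_g set evenly filled (or empty) — no strong Jahn–Teller driving force.

[MnI₆]³−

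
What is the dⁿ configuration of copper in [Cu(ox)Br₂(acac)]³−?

d9

Ligand charges: each oxalate is −2; each bromide is −1; each acetylacetonate is −1. With an overall charge of −3 the copper centre must be in the +2 oxidation state.
Cu sits in group 11, so the d-electron count is 11 − 2 = 9.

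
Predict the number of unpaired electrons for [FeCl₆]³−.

Each chloride is −1; balancing the −3 overall charge requires Fe(III).
Fe sits in group 8, so the d-electron count is 8 − 3 = 5.
The spin state decides the count: Chloride is a weak-field ligand for a first-row metal, so the complex is high-spin.
An octahedral high-spin d⁵ ion is t₂g³e_g², giving 5 unpaired electrons.

5 unpaired electrons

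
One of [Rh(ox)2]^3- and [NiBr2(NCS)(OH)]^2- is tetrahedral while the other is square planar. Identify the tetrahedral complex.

[NiBr2(NCS)(OH)]^2-

For [Rh(ox)2]^3-: Summing ligand charges against the −3 overall charge gives an oxidation state of +1 for rhodium. Rhodium is a group-9 element; Rh(I) is therefore d⁸. A 4d d⁸ ion has a large crystal-field splitting; square planar leaves the high-energy d_{x²−y²} orbital empty and maximises CFSE. → square planar.
For [NiBr2(NCS)(OH)]^2-: Each bromide is −1; each isothiocyanate is −1; each hydroxide is −1; balancing the −2 overall charge requires Ni(II). Nickel is a group-10 element; Ni(II) is therefore d⁸. Bromide, hydroxide, and isothiocyanate are weak-field ligands. With weak-field ligands the CFSE gain from square planar is small, so a 3d d⁸ ion takes the sterically preferred tetrahedral geometry. → tetrahedral.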